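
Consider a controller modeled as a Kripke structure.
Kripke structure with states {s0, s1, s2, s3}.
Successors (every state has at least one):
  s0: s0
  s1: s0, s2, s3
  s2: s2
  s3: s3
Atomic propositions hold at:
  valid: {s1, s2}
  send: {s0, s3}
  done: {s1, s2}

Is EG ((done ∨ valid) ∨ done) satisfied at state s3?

Sat(done ∨ valid) = {s1, s2}
Sat((done ∨ valid) ∨ done) = {s1, s2}
EG ((done ∨ valid) ∨ done): greatest fixpoint, start Z0 = {s1, s2}, keep only states in Sat with some successor in Z. Already a fixed point.
Sat(EG ((done ∨ valid) ∨ done)) = {s1, s2}
s3 ∉ Sat(EG ((done ∨ valid) ∨ done)) = {s1, s2}, so the formula does not hold at s3.

No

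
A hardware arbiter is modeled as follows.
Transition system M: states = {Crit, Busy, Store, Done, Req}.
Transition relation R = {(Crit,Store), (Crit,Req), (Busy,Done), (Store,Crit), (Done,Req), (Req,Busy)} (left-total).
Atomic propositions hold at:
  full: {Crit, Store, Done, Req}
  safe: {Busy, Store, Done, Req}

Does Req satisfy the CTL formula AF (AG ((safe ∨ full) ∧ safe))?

Sat(safe ∨ full) = {Crit, Busy, Store, Done, Req}
Sat((safe ∨ full) ∧ safe) = {Busy, Store, Done, Req}
AG ((safe ∨ full) ∧ safe): greatest fixpoint, start Z0 = {Busy, Store, Done, Req}, keep only states in Sat with every successor in Z. Z1 = {Busy, Done, Req}; fixed.
Sat(AG ((safe ∨ full) ∧ safe)) = {Busy, Done, Req}
AF (AG ((safe ∨ full) ∧ safe)): least fixpoint, start Z0 = {Busy, Done, Req}, add states with every successor in Z. Already a fixed point.
Sat(AF (AG ((safe ∨ full) ∧ safe))) = {Busy, Done, Req}
Req ∈ Sat(AF (AG ((safe ∨ full) ∧ safe))) = {Busy, Done, Req}, so the formula holds at Req.

Yes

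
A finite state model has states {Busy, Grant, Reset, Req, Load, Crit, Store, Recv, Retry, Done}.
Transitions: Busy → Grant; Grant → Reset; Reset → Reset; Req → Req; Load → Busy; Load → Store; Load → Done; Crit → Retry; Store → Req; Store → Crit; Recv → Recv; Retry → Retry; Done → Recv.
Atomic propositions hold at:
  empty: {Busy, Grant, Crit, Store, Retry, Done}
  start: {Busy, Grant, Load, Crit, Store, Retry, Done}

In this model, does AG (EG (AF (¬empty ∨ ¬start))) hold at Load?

Sat(¬empty) = {Reset, Req, Load, Recv}
Sat(¬start) = {Reset, Req, Recv}
Sat(¬empty ∨ ¬start) = {Reset, Req, Load, Recv}
AF (¬empty ∨ ¬start): least fixpoint, start Z0 = {Reset, Req, Load, Recv}, add states with every successor in Z. Z1 = {Grant, Reset, Req, Load, Recv, Done}; Z2 = {Busy, Grant, Reset, Req, Load, Recv, Done}; fixed.
Sat(AF (¬empty ∨ ¬start)) = {Busy, Grant, Reset, Req, Load, Recv, Done}
EG (AF (¬empty ∨ ¬start)): greatest fixpoint, start Z0 = {Busy, Grant, Reset, Req, Load, Recv, Done}, keep only states in Sat with some successor in Z. Already a fixed point.
Sat(EG (AF (¬empty ∨ ¬start))) = {Busy, Grant, Reset, Req, Load, Recv, Done}
AG (EG (AF (¬empty ∨ ¬start))): greatest fixpoint, start Z0 = {Busy, Grant, Reset, Req, Load, Recv, Done}, keep only states in Sat with every successor in Z. Z1 = {Busy, Grant, Reset, Req, Recv, Done}; fixed.
Sat(AG (EG (AF (¬empty ∨ ¬start)))) = {Busy, Grant, Reset, Req, Recv, Done}
Load ∉ Sat(AG (EG (AF (¬empty ∨ ¬start)))) = {Busy, Grant, Reset, Req, Recv, Done}, so the formula does not hold at Load.

No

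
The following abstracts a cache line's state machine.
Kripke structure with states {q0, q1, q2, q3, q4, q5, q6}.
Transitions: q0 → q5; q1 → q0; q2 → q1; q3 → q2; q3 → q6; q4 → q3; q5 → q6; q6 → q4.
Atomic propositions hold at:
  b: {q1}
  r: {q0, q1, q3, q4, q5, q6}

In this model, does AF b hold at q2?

Yes

AF b: least fixpoint, start Z0 = {q1}, add states with every successor in Z. Z1 = {q1, q2}; fixed.
Sat(AF b) = {q1, q2}
q2 ∈ Sat(AF b) = {q1, q2}, so the formula holds at q2.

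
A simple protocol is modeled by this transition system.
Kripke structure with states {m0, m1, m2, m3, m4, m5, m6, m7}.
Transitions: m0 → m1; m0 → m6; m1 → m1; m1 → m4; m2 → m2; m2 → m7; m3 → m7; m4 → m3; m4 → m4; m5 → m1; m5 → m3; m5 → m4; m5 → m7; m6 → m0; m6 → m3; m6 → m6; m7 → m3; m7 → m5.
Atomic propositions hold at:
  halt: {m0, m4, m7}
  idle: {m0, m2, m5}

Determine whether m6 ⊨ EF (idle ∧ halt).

Yes

Sat(idle ∧ halt) = {m0}
EF (idle ∧ halt): least fixpoint, start Z0 = {m0}, add states with some successor in Z. Z1 = {m0, m6}; fixed.
Sat(EF (idle ∧ halt)) = {m0, m6}
m6 ∈ Sat(EF (idle ∧ halt)) = {m0, m6}, so the formula holds at m6.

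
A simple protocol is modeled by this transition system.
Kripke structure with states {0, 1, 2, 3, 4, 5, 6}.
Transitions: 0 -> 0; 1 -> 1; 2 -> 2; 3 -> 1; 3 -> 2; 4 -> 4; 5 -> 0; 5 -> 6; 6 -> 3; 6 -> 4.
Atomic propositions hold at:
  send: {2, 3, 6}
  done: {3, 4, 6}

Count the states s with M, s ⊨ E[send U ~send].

Sat(~send) = {0, 1, 4, 5}
E[send U ~send]: least fixpoint, start Z0 = Sat(~send) = {0, 1, 4, 5}, add states in Sat(send) with some successor in Z. Z1 = {0, 1, 3, 4, 5, 6}; fixed.
Sat(E[send U ~send]) = {0, 1, 3, 4, 5, 6}
|Sat(E[send U ~send])| = |{0, 1, 3, 4, 5, 6}| = 6.

6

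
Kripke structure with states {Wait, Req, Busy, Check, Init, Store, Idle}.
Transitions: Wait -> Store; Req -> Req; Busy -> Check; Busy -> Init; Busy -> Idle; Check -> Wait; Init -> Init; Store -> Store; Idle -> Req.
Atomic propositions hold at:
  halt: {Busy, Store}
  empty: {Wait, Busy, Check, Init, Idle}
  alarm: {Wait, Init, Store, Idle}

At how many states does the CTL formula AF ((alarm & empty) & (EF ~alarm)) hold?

Sat(alarm & empty) = {Wait, Init, Idle}
Sat(~alarm) = {Req, Busy, Check}
EF ~alarm: least fixpoint, start Z0 = {Req, Busy, Check}, add states with some successor in Z. Z1 = {Req, Busy, Check, Idle}; fixed.
Sat(EF ~alarm) = {Req, Busy, Check, Idle}
Sat((alarm & empty) & (EF ~alarm)) = {Idle}
AF ((alarm & empty) & (EF ~alarm)): least fixpoint, start Z0 = {Idle}, add states with every successor in Z. Already a fixed point.
Sat(AF ((alarm & empty) & (EF ~alarm))) = {Idle}
|Sat(AF ((alarm & empty) & (EF ~alarm)))| = |{Idle}| = 1.

1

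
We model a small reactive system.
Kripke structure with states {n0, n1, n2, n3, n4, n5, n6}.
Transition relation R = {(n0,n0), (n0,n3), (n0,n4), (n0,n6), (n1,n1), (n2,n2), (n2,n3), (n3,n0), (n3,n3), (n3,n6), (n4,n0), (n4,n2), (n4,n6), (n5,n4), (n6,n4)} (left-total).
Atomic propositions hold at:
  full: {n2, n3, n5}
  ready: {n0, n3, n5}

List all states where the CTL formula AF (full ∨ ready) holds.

{n0, n2, n3, n5}

Sat(full ∨ ready) = {n0, n2, n3, n5}
AF (full ∨ ready): least fixpoint, start Z0 = {n0, n2, n3, n5}, add states with every successor in Z. Already a fixed point.
Sat(AF (full ∨ ready)) = {n0, n2, n3, n5}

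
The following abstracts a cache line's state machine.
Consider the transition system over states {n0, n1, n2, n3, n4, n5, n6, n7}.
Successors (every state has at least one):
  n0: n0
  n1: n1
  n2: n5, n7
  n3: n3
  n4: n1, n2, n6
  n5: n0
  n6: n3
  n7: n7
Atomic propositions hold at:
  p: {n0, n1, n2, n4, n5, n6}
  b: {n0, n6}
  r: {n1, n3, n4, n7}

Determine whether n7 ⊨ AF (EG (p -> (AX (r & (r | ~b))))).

Sat(~b) = {n1, n2, n3, n4, n5, n7}
Sat(r | ~b) = {n1, n2, n3, n4, n5, n7}
Sat(r & (r | ~b)) = {n1, n3, n4, n7}
Sat(AX (r & (r | ~b))) = {s : every successor in {n1, n3, n4, n7}} = {n1, n3, n6, n7}
Sat(p -> (AX (r & (r | ~b)))) = {n1, n3, n6, n7}
EG (p -> (AX (r & (r | ~b)))): greatest fixpoint, start Z0 = {n1, n3, n6, n7}, keep only states in Sat with some successor in Z. Already a fixed point.
Sat(EG (p -> (AX (r & (r | ~b))))) = {n1, n3, n6, n7}
AF (EG (p -> (AX (r & (r | ~b))))): least fixpoint, start Z0 = {n1, n3, n6, n7}, add states with every successor in Z. Already a fixed point.
Sat(AF (EG (p -> (AX (r & (r | ~b)))))) = {n1, n3, n6, n7}
n7 ∈ Sat(AF (EG (p -> (AX (r & (r | ~b)))))) = {n1, n3, n6, n7}, so the formula holds at n7.

Yes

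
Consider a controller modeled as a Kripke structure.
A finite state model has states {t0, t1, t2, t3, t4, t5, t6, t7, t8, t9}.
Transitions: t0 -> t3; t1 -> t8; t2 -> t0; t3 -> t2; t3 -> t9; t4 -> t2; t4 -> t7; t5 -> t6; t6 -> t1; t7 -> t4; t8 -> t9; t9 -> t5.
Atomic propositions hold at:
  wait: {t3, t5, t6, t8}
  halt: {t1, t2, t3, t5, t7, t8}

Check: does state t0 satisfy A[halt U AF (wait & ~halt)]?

Sat(~halt) = {t0, t4, t6, t9}
Sat(wait & ~halt) = {t6}
AF (wait & ~halt): least fixpoint, start Z0 = {t6}, add states with every successor in Z. Z1 = {t5, t6}; Z2 = {t5, t6, t9}; Z3 = {t5, t6, t8, t9}; Z4 = {t1, t5, t6, t8, t9}; fixed.
Sat(AF (wait & ~halt)) = {t1, t5, t6, t8, t9}
A[halt U AF (wait & ~halt)]: least fixpoint, start Z0 = Sat(AF (wait & ~halt)) = {t1, t5, t6, t8, t9}, add states in Sat(halt) with every successor in Z. Already a fixed point.
Sat(A[halt U AF (wait & ~halt)]) = {t1, t5, t6, t8, t9}
t0 ∉ Sat(A[halt U AF (wait & ~halt)]) = {t1, t5, t6, t8, t9}, so the formula does not hold at t0.

No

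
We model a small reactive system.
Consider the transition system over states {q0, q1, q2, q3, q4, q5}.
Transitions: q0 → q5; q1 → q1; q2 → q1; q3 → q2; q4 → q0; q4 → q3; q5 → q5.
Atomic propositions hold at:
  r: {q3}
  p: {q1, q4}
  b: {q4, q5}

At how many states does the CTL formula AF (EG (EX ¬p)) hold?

3

Sat(¬p) = {q0, q2, q3, q5}
Sat(EX ¬p) = {s : some successor in {q0, q2, q3, q5}} = {q0, q3, q4, q5}
EG (EX ¬p): greatest fixpoint, start Z0 = {q0, q3, q4, q5}, keep only states in Sat with some successor in Z. Z1 = {q0, q4, q5}; fixed.
Sat(EG (EX ¬p)) = {q0, q4, q5}
AF (EG (EX ¬p)): least fixpoint, start Z0 = {q0, q4, q5}, add states with every successor in Z. Already a fixed point.
Sat(AF (EG (EX ¬p))) = {q0, q4, q5}
|Sat(AF (EG (EX ¬p)))| = |{q0, q4, q5}| = 3.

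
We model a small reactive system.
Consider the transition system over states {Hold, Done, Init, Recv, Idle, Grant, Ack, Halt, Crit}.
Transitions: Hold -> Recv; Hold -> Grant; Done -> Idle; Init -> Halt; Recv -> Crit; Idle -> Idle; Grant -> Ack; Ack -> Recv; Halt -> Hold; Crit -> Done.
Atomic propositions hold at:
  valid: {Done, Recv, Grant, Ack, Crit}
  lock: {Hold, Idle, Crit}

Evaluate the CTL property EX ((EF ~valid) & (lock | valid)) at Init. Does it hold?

No

Sat(~valid) = {Hold, Init, Idle, Halt}
EF ~valid: least fixpoint, start Z0 = {Hold, Init, Idle, Halt}, add states with some successor in Z. Z1 = {Hold, Done, Init, Idle, Halt}; Z2 = {Hold, Done, Init, Idle, Halt, Crit}; Z3 = {Hold, Done, Init, Recv, Idle, Halt, Crit}; Z4 = {Hold, Done, Init, Recv, Idle, Ack, Halt, Crit}; Z5 = {Hold, Done, Init, Recv, Idle, Grant, Ack, Halt, Crit}; fixed.
Sat(EF ~valid) = {Hold, Done, Init, Recv, Idle, Grant, Ack, Halt, Crit}
Sat(lock | valid) = {Hold, Done, Recv, Idle, Grant, Ack, Crit}
Sat((EF ~valid) & (lock | valid)) = {Hold, Done, Recv, Idle, Grant, Ack, Crit}
Sat(EX ((EF ~valid) & (lock | valid))) = {s : some successor in {Hold, Done, Recv, Idle, Grant, Ack, Crit}} = {Hold, Done, Recv, Idle, Grant, Ack, Halt, Crit}
Init ∉ Sat(EX ((EF ~valid) & (lock | valid))) = {Hold, Done, Recv, Idle, Grant, Ack, Halt, Crit}, so the formula does not hold at Init.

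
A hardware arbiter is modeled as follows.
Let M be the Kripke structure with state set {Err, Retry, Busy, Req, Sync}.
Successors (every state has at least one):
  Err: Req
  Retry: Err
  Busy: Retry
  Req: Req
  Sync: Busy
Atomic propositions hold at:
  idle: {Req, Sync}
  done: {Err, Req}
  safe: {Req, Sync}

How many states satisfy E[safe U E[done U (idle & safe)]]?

3

Sat(idle & safe) = {Req, Sync}
E[done U (idle & safe)]: least fixpoint, start Z0 = Sat((idle & safe)) = {Req, Sync}, add states in Sat(done) with some successor in Z. Z1 = {Err, Req, Sync}; fixed.
Sat(E[done U (idle & safe)]) = {Err, Req, Sync}
E[safe U E[done U (idle & safe)]]: least fixpoint, start Z0 = Sat(E[done U (idle & safe)]) = {Err, Req, Sync}, add states in Sat(safe) with some successor in Z. Already a fixed point.
Sat(E[safe U E[done U (idle & safe)]]) = {Err, Req, Sync}
|Sat(E[safe U E[done U (idle & safe)]])| = |{Err, Req, Sync}| = 3.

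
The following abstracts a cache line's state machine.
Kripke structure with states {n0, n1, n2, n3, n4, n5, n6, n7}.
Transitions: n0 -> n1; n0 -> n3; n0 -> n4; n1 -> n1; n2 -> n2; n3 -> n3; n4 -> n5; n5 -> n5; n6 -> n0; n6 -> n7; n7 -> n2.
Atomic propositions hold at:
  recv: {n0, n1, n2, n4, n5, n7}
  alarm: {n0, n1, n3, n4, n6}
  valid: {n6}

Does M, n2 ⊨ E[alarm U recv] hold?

Yes

E[alarm U recv]: least fixpoint, start Z0 = Sat(recv) = {n0, n1, n2, n4, n5, n7}, add states in Sat(alarm) with some successor in Z. Z1 = {n0, n1, n2, n4, n5, n6, n7}; fixed.
Sat(E[alarm U recv]) = {n0, n1, n2, n4, n5, n6, n7}
n2 ∈ Sat(E[alarm U recv]) = {n0, n1, n2, n4, n5, n6, n7}, so the formula holds at n2.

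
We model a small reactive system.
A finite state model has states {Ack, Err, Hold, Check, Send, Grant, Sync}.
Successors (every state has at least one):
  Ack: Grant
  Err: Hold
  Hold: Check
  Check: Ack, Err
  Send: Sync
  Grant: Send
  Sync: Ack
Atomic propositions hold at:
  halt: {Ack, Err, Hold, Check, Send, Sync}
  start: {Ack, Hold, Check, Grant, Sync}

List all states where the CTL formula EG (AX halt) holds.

{Err, Hold, Check}

Sat(AX halt) = {s : every successor in {Ack, Err, Hold, Check, Send, Sync}} = {Err, Hold, Check, Send, Grant, Sync}
EG (AX halt): greatest fixpoint, start Z0 = {Err, Hold, Check, Send, Grant, Sync}, keep only states in Sat with some successor in Z. Z1 = {Err, Hold, Check, Send, Grant}; Z2 = {Err, Hold, Check, Grant}; Z3 = {Err, Hold, Check}; fixed.
Sat(EG (AX halt)) = {Err, Hold, Check}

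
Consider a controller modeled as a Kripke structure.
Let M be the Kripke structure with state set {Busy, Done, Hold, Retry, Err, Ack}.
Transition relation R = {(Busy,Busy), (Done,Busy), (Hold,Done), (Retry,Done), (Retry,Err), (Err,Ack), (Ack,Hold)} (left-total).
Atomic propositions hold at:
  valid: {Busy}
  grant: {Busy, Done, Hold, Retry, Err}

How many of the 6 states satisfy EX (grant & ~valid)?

3

Sat(~valid) = {Done, Hold, Retry, Err, Ack}
Sat(grant & ~valid) = {Done, Hold, Retry, Err}
Sat(EX (grant & ~valid)) = {s : some successor in {Done, Hold, Retry, Err}} = {Hold, Retry, Ack}
|Sat(EX (grant & ~valid))| = |{Hold, Retry, Ack}| = 3.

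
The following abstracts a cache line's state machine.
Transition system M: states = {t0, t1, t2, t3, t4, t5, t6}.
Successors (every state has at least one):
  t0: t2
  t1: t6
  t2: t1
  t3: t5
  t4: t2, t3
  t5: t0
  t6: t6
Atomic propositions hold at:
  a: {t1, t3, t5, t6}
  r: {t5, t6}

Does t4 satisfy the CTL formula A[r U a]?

No

A[r U a]: least fixpoint, start Z0 = Sat(a) = {t1, t3, t5, t6}, add states in Sat(r) with every successor in Z. Already a fixed point.
Sat(A[r U a]) = {t1, t3, t5, t6}
t4 ∉ Sat(A[r U a]) = {t1, t3, t5, t6}, so the formula does not hold at t4.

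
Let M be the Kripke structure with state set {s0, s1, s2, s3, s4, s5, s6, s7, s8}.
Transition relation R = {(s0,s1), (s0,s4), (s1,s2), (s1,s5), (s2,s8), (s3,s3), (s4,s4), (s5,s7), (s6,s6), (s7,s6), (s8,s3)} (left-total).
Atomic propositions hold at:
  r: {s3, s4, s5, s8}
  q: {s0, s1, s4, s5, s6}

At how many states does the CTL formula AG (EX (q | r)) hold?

6

Sat(q | r) = {s0, s1, s3, s4, s5, s6, s8}
Sat(EX (q | r)) = {s : some successor in {s0, s1, s3, s4, s5, s6, s8}} = {s0, s1, s2, s3, s4, s6, s7, s8}
AG (EX (q | r)): greatest fixpoint, start Z0 = {s0, s1, s2, s3, s4, s6, s7, s8}, keep only states in Sat with every successor in Z. Z1 = {s0, s2, s3, s4, s6, s7, s8}; Z2 = {s2, s3, s4, s6, s7, s8}; fixed.
Sat(AG (EX (q | r))) = {s2, s3, s4, s6, s7, s8}
|Sat(AG (EX (q | r)))| = |{s2, s3, s4, s6, s7, s8}| = 6.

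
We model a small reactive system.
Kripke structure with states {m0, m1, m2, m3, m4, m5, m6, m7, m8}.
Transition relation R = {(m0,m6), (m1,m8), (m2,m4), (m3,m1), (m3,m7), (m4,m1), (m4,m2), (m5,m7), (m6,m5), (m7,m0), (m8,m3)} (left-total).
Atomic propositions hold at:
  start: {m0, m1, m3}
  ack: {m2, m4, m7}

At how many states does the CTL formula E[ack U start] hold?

6

E[ack U start]: least fixpoint, start Z0 = Sat(start) = {m0, m1, m3}, add states in Sat(ack) with some successor in Z. Z1 = {m0, m1, m3, m4, m7}; Z2 = {m0, m1, m2, m3, m4, m7}; fixed.
Sat(E[ack U start]) = {m0, m1, m2, m3, m4, m7}
|Sat(E[ack U start])| = |{m0, m1, m2, m3, m4, m7}| = 6.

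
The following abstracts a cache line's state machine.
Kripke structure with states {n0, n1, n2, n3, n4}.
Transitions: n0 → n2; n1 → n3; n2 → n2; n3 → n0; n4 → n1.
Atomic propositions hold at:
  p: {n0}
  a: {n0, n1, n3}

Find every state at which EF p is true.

{n0, n1, n3, n4}

EF p: least fixpoint, start Z0 = {n0}, add states with some successor in Z. Z1 = {n0, n3}; Z2 = {n0, n1, n3}; Z3 = {n0, n1, n3, n4}; fixed.
Sat(EF p) = {n0, n1, n3, n4}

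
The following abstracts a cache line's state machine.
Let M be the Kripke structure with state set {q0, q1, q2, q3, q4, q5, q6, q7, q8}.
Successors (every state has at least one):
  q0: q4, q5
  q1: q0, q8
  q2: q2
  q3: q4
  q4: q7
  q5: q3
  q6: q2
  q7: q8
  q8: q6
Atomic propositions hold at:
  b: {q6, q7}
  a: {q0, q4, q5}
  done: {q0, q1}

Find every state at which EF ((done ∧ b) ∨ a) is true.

{q0, q1, q3, q4, q5}

Sat(done ∧ b) = ∅
Sat((done ∧ b) ∨ a) = {q0, q4, q5}
EF ((done ∧ b) ∨ a): least fixpoint, start Z0 = {q0, q4, q5}, add states with some successor in Z. Z1 = {q0, q1, q3, q4, q5}; fixed.
Sat(EF ((done ∧ b) ∨ a)) = {q0, q1, q3, q4, q5}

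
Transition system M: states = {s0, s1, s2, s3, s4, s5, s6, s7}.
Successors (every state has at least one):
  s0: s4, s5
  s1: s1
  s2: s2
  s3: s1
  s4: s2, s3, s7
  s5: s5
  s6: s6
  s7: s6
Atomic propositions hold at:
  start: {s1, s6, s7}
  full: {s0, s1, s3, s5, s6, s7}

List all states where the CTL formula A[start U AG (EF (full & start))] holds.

Sat(full & start) = {s1, s6, s7}
EF (full & start): least fixpoint, start Z0 = {s1, s6, s7}, add states with some successor in Z. Z1 = {s1, s3, s4, s6, s7}; Z2 = {s0, s1, s3, s4, s6, s7}; fixed.
Sat(EF (full & start)) = {s0, s1, s3, s4, s6, s7}
AG (EF (full & start)): greatest fixpoint, start Z0 = {s0, s1, s3, s4, s6, s7}, keep only states in Sat with every successor in Z. Z1 = {s1, s3, s6, s7}; fixed.
Sat(AG (EF (full & start))) = {s1, s3, s6, s7}
A[start U AG (EF (full & start))]: least fixpoint, start Z0 = Sat(AG (EF (full & start))) = {s1, s3, s6, s7}, add states in Sat(start) with every successor in Z. Already a fixed point.
Sat(A[start U AG (EF (full & start))]) = {s1, s3, s6, s7}

{s1, s3, s6, s7}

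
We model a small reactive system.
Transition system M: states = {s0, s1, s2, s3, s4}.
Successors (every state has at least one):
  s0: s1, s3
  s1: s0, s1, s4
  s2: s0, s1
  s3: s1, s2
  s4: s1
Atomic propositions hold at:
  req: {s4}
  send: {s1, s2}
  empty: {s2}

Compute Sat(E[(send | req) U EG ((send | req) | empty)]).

Sat(send | req) = {s1, s2, s4}
Sat((send | req) | empty) = {s1, s2, s4}
EG ((send | req) | empty): greatest fixpoint, start Z0 = {s1, s2, s4}, keep only states in Sat with some successor in Z. Already a fixed point.
Sat(EG ((send | req) | empty)) = {s1, s2, s4}
E[(send | req) U EG ((send | req) | empty)]: least fixpoint, start Z0 = Sat(EG ((send | req) | empty)) = {s1, s2, s4}, add states in Sat(send | req) with some successor in Z. Already a fixed point.
Sat(E[(send | req) U EG ((send | req) | empty)]) = {s1, s2, s4}

{s1, s2, s4}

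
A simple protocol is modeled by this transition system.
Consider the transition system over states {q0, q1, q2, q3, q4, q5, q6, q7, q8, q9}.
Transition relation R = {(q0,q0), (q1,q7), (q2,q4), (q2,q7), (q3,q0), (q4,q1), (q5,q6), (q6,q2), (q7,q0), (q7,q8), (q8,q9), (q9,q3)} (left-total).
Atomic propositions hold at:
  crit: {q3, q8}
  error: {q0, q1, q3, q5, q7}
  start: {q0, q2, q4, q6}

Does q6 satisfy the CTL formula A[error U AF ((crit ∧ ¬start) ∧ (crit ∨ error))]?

No

Sat(¬start) = {q1, q3, q5, q7, q8, q9}
Sat(crit ∧ ¬start) = {q3, q8}
Sat(crit ∨ error) = {q0, q1, q3, q5, q7, q8}
Sat((crit ∧ ¬start) ∧ (crit ∨ error)) = {q3, q8}
AF ((crit ∧ ¬start) ∧ (crit ∨ error)): least fixpoint, start Z0 = {q3, q8}, add states with every successor in Z. Z1 = {q3, q8, q9}; fixed.
Sat(AF ((crit ∧ ¬start) ∧ (crit ∨ error))) = {q3, q8, q9}
A[error U AF ((crit ∧ ¬start) ∧ (crit ∨ error))]: least fixpoint, start Z0 = Sat(AF ((crit ∧ ¬start) ∧ (crit ∨ error))) = {q3, q8, q9}, add states in Sat(error) with every successor in Z. Already a fixed point.
Sat(A[error U AF ((crit ∧ ¬start) ∧ (crit ∨ error))]) = {q3, q8, q9}
q6 ∉ Sat(A[error U AF ((crit ∧ ¬start) ∧ (crit ∨ error))]) = {q3, q8, q9}, so the formula does not hold at q6.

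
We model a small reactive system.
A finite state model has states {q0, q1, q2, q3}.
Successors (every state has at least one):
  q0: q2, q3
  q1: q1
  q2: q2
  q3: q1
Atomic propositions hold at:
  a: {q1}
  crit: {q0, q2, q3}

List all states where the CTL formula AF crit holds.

AF crit: least fixpoint, start Z0 = {q0, q2, q3}, add states with every successor in Z. Already a fixed point.
Sat(AF crit) = {q0, q2, q3}

{q0, q2, q3}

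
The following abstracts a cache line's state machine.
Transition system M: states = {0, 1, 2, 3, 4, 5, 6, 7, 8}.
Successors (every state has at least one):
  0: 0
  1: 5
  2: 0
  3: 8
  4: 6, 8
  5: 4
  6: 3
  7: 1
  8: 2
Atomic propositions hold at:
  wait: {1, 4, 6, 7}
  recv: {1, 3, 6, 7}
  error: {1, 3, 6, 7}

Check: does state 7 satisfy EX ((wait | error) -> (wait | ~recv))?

Sat(wait | error) = {1, 3, 4, 6, 7}
Sat(~recv) = {0, 2, 4, 5, 8}
Sat(wait | ~recv) = {0, 1, 2, 4, 5, 6, 7, 8}
Sat((wait | error) -> (wait | ~recv)) = {0, 1, 2, 4, 5, 6, 7, 8}
Sat(EX ((wait | error) -> (wait | ~recv))) = {s : some successor in {0, 1, 2, 4, 5, 6, 7, 8}} = {0, 1, 2, 3, 4, 5, 7, 8}
7 ∈ Sat(EX ((wait | error) -> (wait | ~recv))) = {0, 1, 2, 3, 4, 5, 7, 8}, so the formula holds at 7.

Yes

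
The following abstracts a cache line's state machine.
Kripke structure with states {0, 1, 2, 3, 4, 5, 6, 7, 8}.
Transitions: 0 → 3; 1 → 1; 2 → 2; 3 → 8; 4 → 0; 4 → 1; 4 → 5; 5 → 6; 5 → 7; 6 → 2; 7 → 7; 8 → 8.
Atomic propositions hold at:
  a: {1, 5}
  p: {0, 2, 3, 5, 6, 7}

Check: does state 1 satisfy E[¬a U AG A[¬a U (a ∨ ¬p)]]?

Sat(¬a) = {0, 2, 3, 4, 6, 7, 8}
Sat(¬p) = {1, 4, 8}
Sat(a ∨ ¬p) = {1, 4, 5, 8}
A[¬a U (a ∨ ¬p)]: least fixpoint, start Z0 = Sat((a ∨ ¬p)) = {1, 4, 5, 8}, add states in Sat(¬a) with every successor in Z. Z1 = {1, 3, 4, 5, 8}; Z2 = {0, 1, 3, 4, 5, 8}; fixed.
Sat(A[¬a U (a ∨ ¬p)]) = {0, 1, 3, 4, 5, 8}
AG A[¬a U (a ∨ ¬p)]: greatest fixpoint, start Z0 = {0, 1, 3, 4, 5, 8}, keep only states in Sat with every successor in Z. Z1 = {0, 1, 3, 4, 8}; Z2 = {0, 1, 3, 8}; fixed.
Sat(AG A[¬a U (a ∨ ¬p)]) = {0, 1, 3, 8}
E[¬a U AG A[¬a U (a ∨ ¬p)]]: least fixpoint, start Z0 = Sat(AG A[¬a U (a ∨ ¬p)]) = {0, 1, 3, 8}, add states in Sat(¬a) with some successor in Z. Z1 = {0, 1, 3, 4, 8}; fixed.
Sat(E[¬a U AG A[¬a U (a ∨ ¬p)]]) = {0, 1, 3, 4, 8}
1 ∈ Sat(E[¬a U AG A[¬a U (a ∨ ¬p)]]) = {0, 1, 3, 4, 8}, so the formula holds at 1.

Yes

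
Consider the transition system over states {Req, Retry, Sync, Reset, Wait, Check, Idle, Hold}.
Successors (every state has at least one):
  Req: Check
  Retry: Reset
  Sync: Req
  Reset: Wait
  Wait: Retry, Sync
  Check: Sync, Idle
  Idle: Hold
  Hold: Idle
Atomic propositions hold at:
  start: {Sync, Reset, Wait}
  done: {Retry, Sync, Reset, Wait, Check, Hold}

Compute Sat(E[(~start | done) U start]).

{Req, Retry, Sync, Reset, Wait, Check}

Sat(~start) = {Req, Retry, Check, Idle, Hold}
Sat(~start | done) = {Req, Retry, Sync, Reset, Wait, Check, Idle, Hold}
E[(~start | done) U start]: least fixpoint, start Z0 = Sat(start) = {Sync, Reset, Wait}, add states in Sat(~start | done) with some successor in Z. Z1 = {Retry, Sync, Reset, Wait, Check}; Z2 = {Req, Retry, Sync, Reset, Wait, Check}; fixed.
Sat(E[(~start | done) U start]) = {Req, Retry, Sync, Reset, Wait, Check}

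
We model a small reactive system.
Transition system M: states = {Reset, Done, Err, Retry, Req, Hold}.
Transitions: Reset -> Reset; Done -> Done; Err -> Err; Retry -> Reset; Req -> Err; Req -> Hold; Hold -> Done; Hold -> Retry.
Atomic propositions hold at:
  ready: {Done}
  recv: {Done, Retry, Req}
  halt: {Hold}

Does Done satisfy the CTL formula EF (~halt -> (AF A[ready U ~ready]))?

No

Sat(~halt) = {Reset, Done, Err, Retry, Req}
Sat(~ready) = {Reset, Err, Retry, Req, Hold}
A[ready U ~ready]: least fixpoint, start Z0 = Sat(~ready) = {Reset, Err, Retry, Req, Hold}, add states in Sat(ready) with every successor in Z. Already a fixed point.
Sat(A[ready U ~ready]) = {Reset, Err, Retry, Req, Hold}
AF A[ready U ~ready]: least fixpoint, start Z0 = {Reset, Err, Retry, Req, Hold}, add states with every successor in Z. Already a fixed point.
Sat(AF A[ready U ~ready]) = {Reset, Err, Retry, Req, Hold}
Sat(~halt -> (AF A[ready U ~ready])) = {Reset, Err, Retry, Req, Hold}
EF (~halt -> (AF A[ready U ~ready])): least fixpoint, start Z0 = {Reset, Err, Retry, Req, Hold}, add states with some successor in Z. Already a fixed point.
Sat(EF (~halt -> (AF A[ready U ~ready]))) = {Reset, Err, Retry, Req, Hold}
Done ∉ Sat(EF (~halt -> (AF A[ready U ~ready]))) = {Reset, Err, Retry, Req, Hold}, so the formula does not hold at Done.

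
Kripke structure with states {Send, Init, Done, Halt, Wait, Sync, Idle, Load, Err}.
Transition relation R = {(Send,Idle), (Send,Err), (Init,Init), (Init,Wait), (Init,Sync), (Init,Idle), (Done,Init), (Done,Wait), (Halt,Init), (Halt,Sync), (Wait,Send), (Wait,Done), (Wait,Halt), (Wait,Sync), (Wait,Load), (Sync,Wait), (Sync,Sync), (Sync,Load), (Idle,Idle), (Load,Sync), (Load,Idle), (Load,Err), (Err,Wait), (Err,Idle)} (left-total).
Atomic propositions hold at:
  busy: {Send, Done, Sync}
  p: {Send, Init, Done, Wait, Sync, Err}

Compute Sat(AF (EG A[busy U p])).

{Send, Init, Done, Halt, Wait, Sync, Err}

A[busy U p]: least fixpoint, start Z0 = Sat(p) = {Send, Init, Done, Wait, Sync, Err}, add states in Sat(busy) with every successor in Z. Already a fixed point.
Sat(A[busy U p]) = {Send, Init, Done, Wait, Sync, Err}
EG A[busy U p]: greatest fixpoint, start Z0 = {Send, Init, Done, Wait, Sync, Err}, keep only states in Sat with some successor in Z. Already a fixed point.
Sat(EG A[busy U p]) = {Send, Init, Done, Wait, Sync, Err}
AF (EG A[busy U p]): least fixpoint, start Z0 = {Send, Init, Done, Wait, Sync, Err}, add states with every successor in Z. Z1 = {Send, Init, Done, Halt, Wait, Sync, Err}; fixed.
Sat(AF (EG A[busy U p])) = {Send, Init, Done, Halt, Wait, Sync, Err}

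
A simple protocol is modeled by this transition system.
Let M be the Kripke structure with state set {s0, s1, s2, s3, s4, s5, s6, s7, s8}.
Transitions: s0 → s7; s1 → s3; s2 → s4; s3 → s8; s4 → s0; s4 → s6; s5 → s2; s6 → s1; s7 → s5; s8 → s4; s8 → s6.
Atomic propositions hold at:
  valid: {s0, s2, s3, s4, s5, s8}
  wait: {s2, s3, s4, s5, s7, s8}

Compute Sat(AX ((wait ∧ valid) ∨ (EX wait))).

{s0, s1, s2, s3, s5, s6, s7}

Sat(wait ∧ valid) = {s2, s3, s4, s5, s8}
Sat(EX wait) = {s : some successor in {s2, s3, s4, s5, s7, s8}} = {s0, s1, s2, s3, s5, s7, s8}
Sat((wait ∧ valid) ∨ (EX wait)) = {s0, s1, s2, s3, s4, s5, s7, s8}
Sat(AX ((wait ∧ valid) ∨ (EX wait))) = {s : every successor in {s0, s1, s2, s3, s4, s5, s7, s8}} = {s0, s1, s2, s3, s5, s6, s7}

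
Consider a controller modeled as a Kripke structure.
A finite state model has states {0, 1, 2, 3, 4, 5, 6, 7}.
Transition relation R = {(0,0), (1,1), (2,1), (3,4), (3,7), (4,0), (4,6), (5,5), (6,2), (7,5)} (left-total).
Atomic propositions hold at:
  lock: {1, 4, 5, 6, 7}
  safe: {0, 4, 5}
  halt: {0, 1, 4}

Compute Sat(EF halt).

{0, 1, 2, 3, 4, 6}

EF halt: least fixpoint, start Z0 = {0, 1, 4}, add states with some successor in Z. Z1 = {0, 1, 2, 3, 4}; Z2 = {0, 1, 2, 3, 4, 6}; fixed.
Sat(EF halt) = {0, 1, 2, 3, 4, 6}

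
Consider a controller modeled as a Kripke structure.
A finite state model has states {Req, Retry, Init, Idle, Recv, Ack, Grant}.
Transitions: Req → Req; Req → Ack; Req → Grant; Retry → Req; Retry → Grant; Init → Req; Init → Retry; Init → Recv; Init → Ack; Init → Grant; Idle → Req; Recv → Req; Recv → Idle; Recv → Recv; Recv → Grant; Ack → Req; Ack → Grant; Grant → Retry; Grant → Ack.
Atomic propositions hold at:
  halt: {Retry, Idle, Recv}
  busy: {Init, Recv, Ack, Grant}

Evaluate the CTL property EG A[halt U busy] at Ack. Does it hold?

A[halt U busy]: least fixpoint, start Z0 = Sat(busy) = {Init, Recv, Ack, Grant}, add states in Sat(halt) with every successor in Z. Already a fixed point.
Sat(A[halt U busy]) = {Init, Recv, Ack, Grant}
EG A[halt U busy]: greatest fixpoint, start Z0 = {Init, Recv, Ack, Grant}, keep only states in Sat with some successor in Z. Already a fixed point.
Sat(EG A[halt U busy]) = {Init, Recv, Ack, Grant}
Ack ∈ Sat(EG A[halt U busy]) = {Init, Recv, Ack, Grant}, so the formula holds at Ack.

Yes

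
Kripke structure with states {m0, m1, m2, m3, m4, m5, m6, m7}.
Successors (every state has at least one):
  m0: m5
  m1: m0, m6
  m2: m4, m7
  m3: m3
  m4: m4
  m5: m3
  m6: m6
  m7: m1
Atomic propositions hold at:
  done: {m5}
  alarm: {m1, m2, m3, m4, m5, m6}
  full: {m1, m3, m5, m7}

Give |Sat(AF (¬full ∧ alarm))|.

3

Sat(¬full) = {m0, m2, m4, m6}
Sat(¬full ∧ alarm) = {m2, m4, m6}
AF (¬full ∧ alarm): least fixpoint, start Z0 = {m2, m4, m6}, add states with every successor in Z. Already a fixed point.
Sat(AF (¬full ∧ alarm)) = {m2, m4, m6}
|Sat(AF (¬full ∧ alarm))| = |{m2, m4, m6}| = 3.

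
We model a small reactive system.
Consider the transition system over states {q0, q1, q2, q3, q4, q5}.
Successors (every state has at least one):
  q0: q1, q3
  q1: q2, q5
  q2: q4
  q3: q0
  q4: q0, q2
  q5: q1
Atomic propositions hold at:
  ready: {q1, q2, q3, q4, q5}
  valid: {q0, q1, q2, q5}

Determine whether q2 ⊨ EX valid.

Sat(EX valid) = {s : some successor in {q0, q1, q2, q5}} = {q0, q1, q3, q4, q5}
q2 ∉ Sat(EX valid) = {q0, q1, q3, q4, q5}, so the formula does not hold at q2.

No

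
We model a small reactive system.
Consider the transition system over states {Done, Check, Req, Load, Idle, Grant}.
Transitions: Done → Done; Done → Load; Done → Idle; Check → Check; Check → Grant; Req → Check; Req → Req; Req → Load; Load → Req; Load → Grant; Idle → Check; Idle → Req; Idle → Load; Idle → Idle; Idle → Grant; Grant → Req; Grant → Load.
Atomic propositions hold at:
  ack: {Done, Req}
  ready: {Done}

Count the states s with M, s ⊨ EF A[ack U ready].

1

A[ack U ready]: least fixpoint, start Z0 = Sat(ready) = {Done}, add states in Sat(ack) with every successor in Z. Already a fixed point.
Sat(A[ack U ready]) = {Done}
EF A[ack U ready]: least fixpoint, start Z0 = {Done}, add states with some successor in Z. Already a fixed point.
Sat(EF A[ack U ready]) = {Done}
|Sat(EF A[ack U ready])| = |{Done}| = 1.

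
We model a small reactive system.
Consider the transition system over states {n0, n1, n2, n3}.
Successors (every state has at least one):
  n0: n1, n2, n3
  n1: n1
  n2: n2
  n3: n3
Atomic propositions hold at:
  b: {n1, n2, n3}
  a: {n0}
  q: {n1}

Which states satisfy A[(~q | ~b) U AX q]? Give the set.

{n1}

Sat(~q) = {n0, n2, n3}
Sat(~b) = {n0}
Sat(~q | ~b) = {n0, n2, n3}
Sat(AX q) = {s : every successor in {n1}} = {n1}
A[(~q | ~b) U AX q]: least fixpoint, start Z0 = Sat(AX q) = {n1}, add states in Sat(~q | ~b) with every successor in Z. Already a fixed point.
Sat(A[(~q | ~b) U AX q]) = {n1}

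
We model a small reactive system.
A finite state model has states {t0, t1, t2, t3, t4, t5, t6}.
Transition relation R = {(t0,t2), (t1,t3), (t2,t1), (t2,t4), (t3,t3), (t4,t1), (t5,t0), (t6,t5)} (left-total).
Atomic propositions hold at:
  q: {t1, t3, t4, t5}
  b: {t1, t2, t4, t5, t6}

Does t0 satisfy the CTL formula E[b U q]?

E[b U q]: least fixpoint, start Z0 = Sat(q) = {t1, t3, t4, t5}, add states in Sat(b) with some successor in Z. Z1 = {t1, t2, t3, t4, t5, t6}; fixed.
Sat(E[b U q]) = {t1, t2, t3, t4, t5, t6}
t0 ∉ Sat(E[b U q]) = {t1, t2, t3, t4, t5, t6}, so the formula does not hold at t0.

No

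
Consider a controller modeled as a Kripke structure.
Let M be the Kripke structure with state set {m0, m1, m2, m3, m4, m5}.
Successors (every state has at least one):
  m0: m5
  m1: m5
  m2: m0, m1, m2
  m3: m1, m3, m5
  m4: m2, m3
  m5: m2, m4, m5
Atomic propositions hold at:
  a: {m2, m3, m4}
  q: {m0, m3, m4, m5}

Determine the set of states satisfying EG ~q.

Sat(~q) = {m1, m2}
EG ~q: greatest fixpoint, start Z0 = {m1, m2}, keep only states in Sat with some successor in Z. Z1 = {m2}; fixed.
Sat(EG ~q) = {m2}

{m2}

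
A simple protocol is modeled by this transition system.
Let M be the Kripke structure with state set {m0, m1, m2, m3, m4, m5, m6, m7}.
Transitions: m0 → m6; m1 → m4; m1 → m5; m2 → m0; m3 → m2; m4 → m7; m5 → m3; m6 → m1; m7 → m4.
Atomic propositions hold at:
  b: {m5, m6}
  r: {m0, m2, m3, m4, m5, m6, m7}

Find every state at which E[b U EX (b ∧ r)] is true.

Sat(b ∧ r) = {m5, m6}
Sat(EX (b ∧ r)) = {s : some successor in {m5, m6}} = {m0, m1}
E[b U EX (b ∧ r)]: least fixpoint, start Z0 = Sat(EX (b ∧ r)) = {m0, m1}, add states in Sat(b) with some successor in Z. Z1 = {m0, m1, m6}; fixed.
Sat(E[b U EX (b ∧ r)]) = {m0, m1, m6}

{m0, m1, m6}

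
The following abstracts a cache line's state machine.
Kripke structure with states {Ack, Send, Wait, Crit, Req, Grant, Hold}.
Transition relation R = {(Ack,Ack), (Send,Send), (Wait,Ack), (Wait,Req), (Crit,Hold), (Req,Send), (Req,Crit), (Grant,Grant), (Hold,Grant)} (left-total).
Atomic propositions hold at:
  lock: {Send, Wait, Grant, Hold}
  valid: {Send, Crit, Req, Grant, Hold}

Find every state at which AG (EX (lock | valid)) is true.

Sat(lock | valid) = {Send, Wait, Crit, Req, Grant, Hold}
Sat(EX (lock | valid)) = {s : some successor in {Send, Wait, Crit, Req, Grant, Hold}} = {Send, Wait, Crit, Req, Grant, Hold}
AG (EX (lock | valid)): greatest fixpoint, start Z0 = {Send, Wait, Crit, Req, Grant, Hold}, keep only states in Sat with every successor in Z. Z1 = {Send, Crit, Req, Grant, Hold}; fixed.
Sat(AG (EX (lock | valid))) = {Send, Crit, Req, Grant, Hold}

{Send, Crit, Req, Grant, Hold}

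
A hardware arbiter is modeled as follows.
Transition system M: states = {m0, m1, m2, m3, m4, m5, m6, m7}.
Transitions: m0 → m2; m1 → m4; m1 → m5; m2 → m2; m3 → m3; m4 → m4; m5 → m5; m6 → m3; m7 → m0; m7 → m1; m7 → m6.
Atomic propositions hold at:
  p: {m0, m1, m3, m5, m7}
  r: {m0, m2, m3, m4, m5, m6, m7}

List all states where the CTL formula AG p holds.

{m3, m5}

AG p: greatest fixpoint, start Z0 = {m0, m1, m3, m5, m7}, keep only states in Sat with every successor in Z. Z1 = {m3, m5}; fixed.
Sat(AG p) = {m3, m5}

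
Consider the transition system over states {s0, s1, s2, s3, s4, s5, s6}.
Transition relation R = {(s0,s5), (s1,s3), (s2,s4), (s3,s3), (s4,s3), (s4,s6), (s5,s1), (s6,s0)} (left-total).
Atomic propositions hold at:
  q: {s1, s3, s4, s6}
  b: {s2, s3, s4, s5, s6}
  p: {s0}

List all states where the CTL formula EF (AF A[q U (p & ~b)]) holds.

Sat(~b) = {s0, s1}
Sat(p & ~b) = {s0}
A[q U (p & ~b)]: least fixpoint, start Z0 = Sat((p & ~b)) = {s0}, add states in Sat(q) with every successor in Z. Z1 = {s0, s6}; fixed.
Sat(A[q U (p & ~b)]) = {s0, s6}
AF A[q U (p & ~b)]: least fixpoint, start Z0 = {s0, s6}, add states with every successor in Z. Already a fixed point.
Sat(AF A[q U (p & ~b)]) = {s0, s6}
EF (AF A[q U (p & ~b)]): least fixpoint, start Z0 = {s0, s6}, add states with some successor in Z. Z1 = {s0, s4, s6}; Z2 = {s0, s2, s4, s6}; fixed.
Sat(EF (AF A[q U (p & ~b)])) = {s0, s2, s4, s6}

{s0, s2, s4, s6}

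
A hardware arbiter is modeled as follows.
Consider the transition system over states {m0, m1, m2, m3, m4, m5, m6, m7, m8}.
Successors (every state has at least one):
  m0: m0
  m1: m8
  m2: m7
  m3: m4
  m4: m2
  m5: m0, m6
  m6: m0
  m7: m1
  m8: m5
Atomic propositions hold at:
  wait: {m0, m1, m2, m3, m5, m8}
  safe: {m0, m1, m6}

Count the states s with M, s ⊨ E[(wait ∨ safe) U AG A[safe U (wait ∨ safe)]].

5

Sat(wait ∨ safe) = {m0, m1, m2, m3, m5, m6, m8}
A[safe U (wait ∨ safe)]: least fixpoint, start Z0 = Sat((wait ∨ safe)) = {m0, m1, m2, m3, m5, m6, m8}, add states in Sat(safe) with every successor in Z. Already a fixed point.
Sat(A[safe U (wait ∨ safe)]) = {m0, m1, m2, m3, m5, m6, m8}
AG A[safe U (wait ∨ safe)]: greatest fixpoint, start Z0 = {m0, m1, m2, m3, m5, m6, m8}, keep only states in Sat with every successor in Z. Z1 = {m0, m1, m5, m6, m8}; fixed.
Sat(AG A[safe U (wait ∨ safe)]) = {m0, m1, m5, m6, m8}
E[(wait ∨ safe) U AG A[safe U (wait ∨ safe)]]: least fixpoint, start Z0 = Sat(AG A[safe U (wait ∨ safe)]) = {m0, m1, m5, m6, m8}, add states in Sat(wait ∨ safe) with some successor in Z. Already a fixed point.
Sat(E[(wait ∨ safe) U AG A[safe U (wait ∨ safe)]]) = {m0, m1, m5, m6, m8}
|Sat(E[(wait ∨ safe) U AG A[safe U (wait ∨ safe)]])| = |{m0, m1, m5, m6, m8}| = 5.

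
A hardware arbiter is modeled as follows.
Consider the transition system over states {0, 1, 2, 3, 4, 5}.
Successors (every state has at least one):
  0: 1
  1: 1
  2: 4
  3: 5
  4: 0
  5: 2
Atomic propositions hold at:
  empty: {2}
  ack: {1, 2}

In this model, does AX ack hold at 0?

Sat(AX ack) = {s : every successor in {1, 2}} = {0, 1, 5}
0 ∈ Sat(AX ack) = {0, 1, 5}, so the formula holds at 0.

Yes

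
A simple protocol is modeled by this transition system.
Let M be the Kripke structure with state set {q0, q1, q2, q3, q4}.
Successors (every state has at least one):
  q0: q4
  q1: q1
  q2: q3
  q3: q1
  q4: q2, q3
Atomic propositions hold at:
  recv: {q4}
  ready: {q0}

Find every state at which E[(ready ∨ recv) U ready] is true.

{q0}

Sat(ready ∨ recv) = {q0, q4}
E[(ready ∨ recv) U ready]: least fixpoint, start Z0 = Sat(ready) = {q0}, add states in Sat(ready ∨ recv) with some successor in Z. Already a fixed point.
Sat(E[(ready ∨ recv) U ready]) = {q0}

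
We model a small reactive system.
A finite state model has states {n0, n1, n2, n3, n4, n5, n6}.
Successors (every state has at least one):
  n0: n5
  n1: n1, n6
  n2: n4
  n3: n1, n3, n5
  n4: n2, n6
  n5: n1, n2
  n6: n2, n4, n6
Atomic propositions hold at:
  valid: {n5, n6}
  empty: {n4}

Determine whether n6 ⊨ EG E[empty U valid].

Yes

E[empty U valid]: least fixpoint, start Z0 = Sat(valid) = {n5, n6}, add states in Sat(empty) with some successor in Z. Z1 = {n4, n5, n6}; fixed.
Sat(E[empty U valid]) = {n4, n5, n6}
EG E[empty U valid]: greatest fixpoint, start Z0 = {n4, n5, n6}, keep only states in Sat with some successor in Z. Z1 = {n4, n6}; fixed.
Sat(EG E[empty U valid]) = {n4, n6}
n6 ∈ Sat(EG E[empty U valid]) = {n4, n6}, so the formula holds at n6.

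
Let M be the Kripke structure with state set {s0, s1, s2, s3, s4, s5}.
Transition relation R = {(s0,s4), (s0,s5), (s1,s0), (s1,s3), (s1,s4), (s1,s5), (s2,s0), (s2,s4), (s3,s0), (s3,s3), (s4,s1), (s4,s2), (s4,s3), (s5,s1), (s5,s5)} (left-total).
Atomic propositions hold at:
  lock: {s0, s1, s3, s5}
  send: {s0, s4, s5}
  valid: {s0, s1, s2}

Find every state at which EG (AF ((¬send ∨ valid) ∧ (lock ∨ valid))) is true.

{s0, s1, s2, s3, s4}

Sat(¬send) = {s1, s2, s3}
Sat(¬send ∨ valid) = {s0, s1, s2, s3}
Sat(lock ∨ valid) = {s0, s1, s2, s3, s5}
Sat((¬send ∨ valid) ∧ (lock ∨ valid)) = {s0, s1, s2, s3}
AF ((¬send ∨ valid) ∧ (lock ∨ valid)): least fixpoint, start Z0 = {s0, s1, s2, s3}, add states with every successor in Z. Z1 = {s0, s1, s2, s3, s4}; fixed.
Sat(AF ((¬send ∨ valid) ∧ (lock ∨ valid))) = {s0, s1, s2, s3, s4}
EG (AF ((¬send ∨ valid) ∧ (lock ∨ valid))): greatest fixpoint, start Z0 = {s0, s1, s2, s3, s4}, keep only states in Sat with some successor in Z. Already a fixed point.
Sat(EG (AF ((¬send ∨ valid) ∧ (lock ∨ valid)))) = {s0, s1, s2, s3, s4}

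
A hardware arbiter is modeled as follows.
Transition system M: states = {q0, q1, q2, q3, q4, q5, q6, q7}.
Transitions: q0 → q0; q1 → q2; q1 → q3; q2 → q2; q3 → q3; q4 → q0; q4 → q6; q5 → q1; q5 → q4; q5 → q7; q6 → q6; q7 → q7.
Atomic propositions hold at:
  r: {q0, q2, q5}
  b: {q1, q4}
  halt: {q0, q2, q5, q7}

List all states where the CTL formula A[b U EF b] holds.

EF b: least fixpoint, start Z0 = {q1, q4}, add states with some successor in Z. Z1 = {q1, q4, q5}; fixed.
Sat(EF b) = {q1, q4, q5}
A[b U EF b]: least fixpoint, start Z0 = Sat(EF b) = {q1, q4, q5}, add states in Sat(b) with every successor in Z. Already a fixed point.
Sat(A[b U EF b]) = {q1, q4, q5}

{q1, q4, q5}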